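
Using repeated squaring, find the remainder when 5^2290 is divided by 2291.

5^1 ≡ 5 (mod 2291)
5^2 ≡ 5^2 = 25 ≡ 25 (mod 2291)
5^4 ≡ 25^2 = 625 ≡ 625 (mod 2291)
5^8 ≡ 625^2 = 390625 ≡ 1155 (mod 2291)
5^16 ≡ 1155^2 = 1334025 ≡ 663 (mod 2291)
5^32 ≡ 663^2 = 439569 ≡ 1988 (mod 2291)
5^64 ≡ 1988^2 = 3952144 ≡ 169 (mod 2291)
5^128 ≡ 169^2 = 28561 ≡ 1069 (mod 2291)
5^256 ≡ 1069^2 = 1142761 ≡ 1843 (mod 2291)
5^512 ≡ 1843^2 = 3396649 ≡ 1387 (mod 2291)
5^1024 ≡ 1387^2 = 1923769 ≡ 1620 (mod 2291)
5^2048 ≡ 1620^2 = 2624400 ≡ 1205 (mod 2291)
2290 = 2048 + 128 + 64 + 32 + 16 + 2 in binary powers of 2.
So 5^2290 ≡ 1205 · 1069 · 169 · 1988 · 663 · 25 ≡ 111 (mod 2291).
Since 111 ≠ 1, base 5 is a Fermat witness: 2291 is composite.

111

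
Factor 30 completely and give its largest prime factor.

5

30 = 2 · 15
15 = 3 · 5
5 is prime.
So 30 = 2 · 3 · 5; the largest prime factor is 5.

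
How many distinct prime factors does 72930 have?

72930 = 2 · 36465
36465 = 3 · 12155
12155 = 5 · 2431
2431 = 11 · 221
221 = 13 · 17
72930 = 2 · 3 · 5 · 11 · 13 · 17, which has 6 distinct prime factors.

6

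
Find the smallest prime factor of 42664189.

42664189 is odd.
Digit sum 40, not divisible by 3.
Ends in 9: not divisible by 5.
7: 42664189 = 7·6094884 + 1
11: 42664189 = 11·3878562 + 7
13: 42664189 = 13·3281860 + 9
17: 42664189 = 17·2509658 + 3
19: 42664189 = 19·2245483 + 12
23: 42664189 = 23·1854964 + 17
29: 42664189 = 29·1471178 + 27
31: 42664189 = 31·1376264 + 5
37: 42664189 = 37·1153086 + 7
41: 42664189 = 41·1040589 + 40
43: 42664189 = 43·992190 + 19
47: 42664189 = 47·907748 + 33
53: 42664189 = 53·804984 + 37
59: 42664189 = 59·723121 + 50
61: 42664189 = 61·699412 + 57
67: 42664189 = 67·636778 + 63
71: 42664189 = 71·600904 + 5
73: 42664189 = 73·584440 + 69
79: 42664189 = 79·540053 + 2
83: 42664189 = 83·514026 + 31
89: 42664189 = 89·479372 + 81
97: 42664189 = 97·439837

97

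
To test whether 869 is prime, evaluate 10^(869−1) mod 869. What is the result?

10^1 ≡ 10 (mod 869)
10^2 ≡ 10^2 = 100 ≡ 100 (mod 869)
10^4 ≡ 100^2 = 10000 ≡ 441 (mod 869)
10^8 ≡ 441^2 = 194481 ≡ 694 (mod 869)
10^16 ≡ 694^2 = 481636 ≡ 210 (mod 869)
10^32 ≡ 210^2 = 44100 ≡ 650 (mod 869)
10^64 ≡ 650^2 = 422500 ≡ 166 (mod 869)
10^128 ≡ 166^2 = 27556 ≡ 617 (mod 869)
10^256 ≡ 617^2 = 380689 ≡ 67 (mod 869)
10^512 ≡ 67^2 = 4489 ≡ 144 (mod 869)
868 = 512 + 256 + 64 + 32 + 4 in binary powers of 2.
So 10^868 ≡ 144 · 67 · 166 · 650 · 441 ≡ 749 (mod 869).
Since 749 ≠ 1, base 10 is a Fermat witness: 869 is composite.

749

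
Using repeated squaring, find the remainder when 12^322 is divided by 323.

178

12^1 ≡ 12 (mod 323)
12^2 ≡ 12^2 = 144 ≡ 144 (mod 323)
12^4 ≡ 144^2 = 20736 ≡ 64 (mod 323)
12^8 ≡ 64^2 = 4096 ≡ 220 (mod 323)
12^16 ≡ 220^2 = 48400 ≡ 273 (mod 323)
12^32 ≡ 273^2 = 74529 ≡ 239 (mod 323)
12^64 ≡ 239^2 = 57121 ≡ 273 (mod 323)
12^128 ≡ 273^2 = 74529 ≡ 239 (mod 323)
12^256 ≡ 239^2 = 57121 ≡ 273 (mod 323)
322 = 256 + 64 + 2 in binary powers of 2.
So 12^322 ≡ 273 · 273 · 144 ≡ 178 (mod 323).
Since 178 ≠ 1, base 12 is a Fermat witness: 323 is composite.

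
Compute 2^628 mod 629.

305

2^1 ≡ 2 (mod 629)
2^2 ≡ 2^2 = 4 ≡ 4 (mod 629)
2^4 ≡ 4^2 = 16 ≡ 16 (mod 629)
2^8 ≡ 16^2 = 256 ≡ 256 (mod 629)
2^16 ≡ 256^2 = 65536 ≡ 120 (mod 629)
2^32 ≡ 120^2 = 14400 ≡ 562 (mod 629)
2^64 ≡ 562^2 = 315844 ≡ 86 (mod 629)
2^128 ≡ 86^2 = 7396 ≡ 477 (mod 629)
2^256 ≡ 477^2 = 227529 ≡ 460 (mod 629)
2^512 ≡ 460^2 = 211600 ≡ 256 (mod 629)
628 = 512 + 64 + 32 + 16 + 4 in binary powers of 2.
So 2^628 ≡ 256 · 86 · 562 · 120 · 16 ≡ 305 (mod 629).
Since 305 ≠ 1, base 2 is a Fermat witness: 629 is composite.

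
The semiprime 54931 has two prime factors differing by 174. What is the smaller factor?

Since p = q + 174, we have 54931 = q(q + 174), so q² + 174q − 54931 = 0.
Discriminant: 174² + 4·54931 = 30276 + 219724 = 250000; √250000 = 500.
q = (−174 + 500)/2 = 163, and p = q + 174 = 337.
Check: 163 · 337 = 54931.

163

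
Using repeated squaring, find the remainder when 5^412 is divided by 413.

226

5^1 ≡ 5 (mod 413)
5^2 ≡ 5^2 = 25 ≡ 25 (mod 413)
5^4 ≡ 25^2 = 625 ≡ 212 (mod 413)
5^8 ≡ 212^2 = 44944 ≡ 340 (mod 413)
5^16 ≡ 340^2 = 115600 ≡ 373 (mod 413)
5^32 ≡ 373^2 = 139129 ≡ 361 (mod 413)
5^64 ≡ 361^2 = 130321 ≡ 226 (mod 413)
5^128 ≡ 226^2 = 51076 ≡ 277 (mod 413)
5^256 ≡ 277^2 = 76729 ≡ 324 (mod 413)
412 = 256 + 128 + 16 + 8 + 4 in binary powers of 2.
So 5^412 ≡ 324 · 277 · 373 · 340 · 212 ≡ 226 (mod 413).
Since 226 ≠ 1, base 5 is a Fermat witness: 413 is composite.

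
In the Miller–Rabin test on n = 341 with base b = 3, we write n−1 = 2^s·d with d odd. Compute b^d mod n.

254

341 − 1 = 340 = 2^2 · 85, so d = 85.
3^1 ≡ 3 (mod 341)
3^2 ≡ 3^2 = 9 ≡ 9 (mod 341)
3^4 ≡ 9^2 = 81 ≡ 81 (mod 341)
3^8 ≡ 81^2 = 6561 ≡ 82 (mod 341)
3^16 ≡ 82^2 = 6724 ≡ 245 (mod 341)
3^32 ≡ 245^2 = 60025 ≡ 9 (mod 341)
3^64 ≡ 9^2 = 81 ≡ 81 (mod 341)
85 = 64 + 16 + 4 + 1 in binary powers of 2.
So 3^85 ≡ 81 · 245 · 81 · 3 ≡ 254 (mod 341).
Squaring chain: 254 → 67; never reaches −1, so base 3 is a Miller–Rabin witness that 341 is composite.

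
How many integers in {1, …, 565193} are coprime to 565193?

529200

Factor: 565193 = 19 · 151 · 197.
φ(565193) = (19−1) · (151−1) · (197−1) = 18 · 150 · 196 = 529200.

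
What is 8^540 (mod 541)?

1

8^1 ≡ 8 (mod 541)
8^2 ≡ 8^2 = 64 ≡ 64 (mod 541)
8^4 ≡ 64^2 = 4096 ≡ 309 (mod 541)
8^8 ≡ 309^2 = 95481 ≡ 265 (mod 541)
8^16 ≡ 265^2 = 70225 ≡ 436 (mod 541)
8^32 ≡ 436^2 = 190096 ≡ 205 (mod 541)
8^64 ≡ 205^2 = 42025 ≡ 368 (mod 541)
8^128 ≡ 368^2 = 135424 ≡ 174 (mod 541)
8^256 ≡ 174^2 = 30276 ≡ 521 (mod 541)
8^512 ≡ 521^2 = 271441 ≡ 400 (mod 541)
540 = 512 + 16 + 8 + 4 in binary powers of 2.
So 8^540 ≡ 400 · 436 · 265 · 309 ≡ 1 (mod 541).
Since the result is 1, base 8 gives no evidence that 541 is composite.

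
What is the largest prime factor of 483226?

83

483226 = 2 · 241613
241613 = 41 · 5893
5893 = 71 · 83
83 is prime.
So 483226 = 2 · 41 · 71 · 83; the largest prime factor is 83.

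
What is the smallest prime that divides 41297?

41297 is odd.
Digit sum 23, not divisible by 3.
Ends in 7: not divisible by 5.
7: 41297 = 7·5899 + 4
11: 41297 = 11·3754 + 3
13: 41297 = 13·3176 + 9
17: 41297 = 17·2429 + 4
19: 41297 = 19·2173 + 10
23: 41297 = 23·1795 + 12
29: 41297 = 29·1424 + 1
31: 41297 = 31·1332 + 5
37: 41297 = 37·1116 + 5
41: 41297 = 41·1007 + 10
43: 41297 = 43·960 + 17
47: 41297 = 47·878 + 31
53: 41297 = 53·779 + 10
59: 41297 = 59·699 + 56
61: 41297 = 61·677

61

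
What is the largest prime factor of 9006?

9006 = 2 · 4503
4503 = 3 · 1501
1501 = 19 · 79
79 is prime.
So 9006 = 2 · 3 · 19 · 79; the largest prime factor is 79.

79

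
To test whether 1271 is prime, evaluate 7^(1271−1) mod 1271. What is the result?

893

7^1 ≡ 7 (mod 1271)
7^2 ≡ 7^2 = 49 ≡ 49 (mod 1271)
7^4 ≡ 49^2 = 2401 ≡ 1130 (mod 1271)
7^8 ≡ 1130^2 = 1276900 ≡ 816 (mod 1271)
7^16 ≡ 816^2 = 665856 ≡ 1123 (mod 1271)
7^32 ≡ 1123^2 = 1261129 ≡ 297 (mod 1271)
7^64 ≡ 297^2 = 88209 ≡ 510 (mod 1271)
7^128 ≡ 510^2 = 260100 ≡ 816 (mod 1271)
7^256 ≡ 816^2 = 665856 ≡ 1123 (mod 1271)
7^512 ≡ 1123^2 = 1261129 ≡ 297 (mod 1271)
7^1024 ≡ 297^2 = 88209 ≡ 510 (mod 1271)
1270 = 1024 + 128 + 64 + 32 + 16 + 4 + 2 in binary powers of 2.
So 7^1270 ≡ 510 · 816 · 510 · 297 · 1123 · 1130 · 49 ≡ 893 (mod 1271).
Since 893 ≠ 1, base 7 is a Fermat witness: 1271 is composite.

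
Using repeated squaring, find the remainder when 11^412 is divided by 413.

263

11^1 ≡ 11 (mod 413)
11^2 ≡ 11^2 = 121 ≡ 121 (mod 413)
11^4 ≡ 121^2 = 14641 ≡ 186 (mod 413)
11^8 ≡ 186^2 = 34596 ≡ 317 (mod 413)
11^16 ≡ 317^2 = 100489 ≡ 130 (mod 413)
11^32 ≡ 130^2 = 16900 ≡ 380 (mod 413)
11^64 ≡ 380^2 = 144400 ≡ 263 (mod 413)
11^128 ≡ 263^2 = 69169 ≡ 198 (mod 413)
11^256 ≡ 198^2 = 39204 ≡ 382 (mod 413)
412 = 256 + 128 + 16 + 8 + 4 in binary powers of 2.
So 11^412 ≡ 382 · 198 · 130 · 317 · 186 ≡ 263 (mod 413).
Since 263 ≠ 1, base 11 is a Fermat witness: 413 is composite.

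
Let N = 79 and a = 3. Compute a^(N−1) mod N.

3^1 ≡ 3 (mod 79)
3^2 ≡ 3^2 = 9 ≡ 9 (mod 79)
3^4 ≡ 9^2 = 81 ≡ 2 (mod 79)
3^8 ≡ 2^2 = 4 ≡ 4 (mod 79)
3^16 ≡ 4^2 = 16 ≡ 16 (mod 79)
3^32 ≡ 16^2 = 256 ≡ 19 (mod 79)
3^64 ≡ 19^2 = 361 ≡ 45 (mod 79)
78 = 64 + 8 + 4 + 2 in binary powers of 2.
So 3^78 ≡ 45 · 4 · 2 · 9 ≡ 1 (mod 79).
Since the result is 1, base 3 gives no evidence that 79 is composite.

1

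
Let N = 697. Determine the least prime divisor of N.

17

697 is odd.
Digit sum 22, not divisible by 3.
Ends in 7: not divisible by 5.
7: 697 = 7·99 + 4
11: 697 = 11·63 + 4
13: 697 = 13·53 + 8
17: 697 = 17·41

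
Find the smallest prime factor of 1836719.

31

1836719 is odd.
Digit sum 35, not divisible by 3.
Ends in 9: not divisible by 5.
7: 1836719 = 7·262388 + 3
11: 1836719 = 11·166974 + 5
13: 1836719 = 13·141286 + 1
17: 1836719 = 17·108042 + 5
19: 1836719 = 19·96669 + 8
23: 1836719 = 23·79857 + 8
29: 1836719 = 29·63335 + 4
31: 1836719 = 31·59249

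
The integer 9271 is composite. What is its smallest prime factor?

9271 is odd.
Digit sum 19, not divisible by 3.
Ends in 1: not divisible by 5.
7: 9271 = 7·1324 + 3
11: 9271 = 11·842 + 9
13: 9271 = 13·713 + 2
17: 9271 = 17·545 + 6
19: 9271 = 19·487 + 18
23: 9271 = 23·403 + 2
29: 9271 = 29·319 + 20
31: 9271 = 31·299 + 2
37: 9271 = 37·250 + 21
41: 9271 = 41·226 + 5
43: 9271 = 43·215 + 26
47: 9271 = 47·197 + 12
53: 9271 = 53·174 + 49
59: 9271 = 59·157 + 8
61: 9271 = 61·151 + 60
67: 9271 = 67·138 + 25
71: 9271 = 71·130 + 41
73: 9271 = 73·127

73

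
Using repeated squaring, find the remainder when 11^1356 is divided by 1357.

1268

11^1 ≡ 11 (mod 1357)
11^2 ≡ 11^2 = 121 ≡ 121 (mod 1357)
11^4 ≡ 121^2 = 14641 ≡ 1071 (mod 1357)
11^8 ≡ 1071^2 = 1147041 ≡ 376 (mod 1357)
11^16 ≡ 376^2 = 141376 ≡ 248 (mod 1357)
11^32 ≡ 248^2 = 61504 ≡ 439 (mod 1357)
11^64 ≡ 439^2 = 192721 ≡ 27 (mod 1357)
11^128 ≡ 27^2 = 729 ≡ 729 (mod 1357)
11^256 ≡ 729^2 = 531441 ≡ 854 (mod 1357)
11^512 ≡ 854^2 = 729316 ≡ 607 (mod 1357)
11^1024 ≡ 607^2 = 368449 ≡ 702 (mod 1357)
1356 = 1024 + 256 + 64 + 8 + 4 in binary powers of 2.
So 11^1356 ≡ 702 · 854 · 27 · 376 · 1071 ≡ 1268 (mod 1357).
Since 1268 ≠ 1, base 11 is a Fermat witness: 1357 is composite.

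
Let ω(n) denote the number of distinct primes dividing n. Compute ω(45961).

3

45961 = 19 · 2419
2419 = 41 · 59
45961 = 19 · 41 · 59, which has 3 distinct prime factors.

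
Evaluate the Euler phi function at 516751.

491232

Factor: 516751 = 29 · 103 · 173.
φ(516751) = (29−1) · (103−1) · (173−1) = 28 · 102 · 172 = 491232.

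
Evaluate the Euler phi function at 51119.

Factor: 51119 = 17 · 31 · 97.
φ(51119) = (17−1) · (31−1) · (97−1) = 16 · 30 · 96 = 46080.

46080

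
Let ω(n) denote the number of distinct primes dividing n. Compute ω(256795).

256795 = 5 · 51359
51359 = 7 · 7337
7337 = 11 · 667
667 = 23 · 29
256795 = 5 · 7 · 11 · 23 · 29, which has 5 distinct prime factors.

5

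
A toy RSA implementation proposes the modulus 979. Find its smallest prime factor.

11

979 is odd.
Digit sum 25, not divisible by 3.
Ends in 9: not divisible by 5.
7: 979 = 7·139 + 6
11: 979 = 11·89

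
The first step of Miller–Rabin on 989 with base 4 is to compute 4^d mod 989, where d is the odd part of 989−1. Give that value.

989 − 1 = 988 = 2^2 · 247, so d = 247.
4^1 ≡ 4 (mod 989)
4^2 ≡ 4^2 = 16 ≡ 16 (mod 989)
4^4 ≡ 16^2 = 256 ≡ 256 (mod 989)
4^8 ≡ 256^2 = 65536 ≡ 262 (mod 989)
4^16 ≡ 262^2 = 68644 ≡ 403 (mod 989)
4^32 ≡ 403^2 = 162409 ≡ 213 (mod 989)
4^64 ≡ 213^2 = 45369 ≡ 864 (mod 989)
4^128 ≡ 864^2 = 746496 ≡ 790 (mod 989)
247 = 128 + 64 + 32 + 16 + 4 + 2 + 1 in binary powers of 2.
So 4^247 ≡ 790 · 864 · 213 · 403 · 256 · 16 · 4 ≡ 403 (mod 989).
Squaring chain: 403 → 213; never reaches −1, so base 4 is a Miller–Rabin witness that 989 is composite.

403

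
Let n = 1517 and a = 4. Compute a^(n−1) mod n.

4^1 ≡ 4 (mod 1517)
4^2 ≡ 4^2 = 16 ≡ 16 (mod 1517)
4^4 ≡ 16^2 = 256 ≡ 256 (mod 1517)
4^8 ≡ 256^2 = 65536 ≡ 305 (mod 1517)
4^16 ≡ 305^2 = 93025 ≡ 488 (mod 1517)
4^32 ≡ 488^2 = 238144 ≡ 1492 (mod 1517)
4^64 ≡ 1492^2 = 2226064 ≡ 625 (mod 1517)
4^128 ≡ 625^2 = 390625 ≡ 756 (mod 1517)
4^256 ≡ 756^2 = 571536 ≡ 1144 (mod 1517)
4^512 ≡ 1144^2 = 1308736 ≡ 1082 (mod 1517)
4^1024 ≡ 1082^2 = 1170724 ≡ 1117 (mod 1517)
1516 = 1024 + 256 + 128 + 64 + 32 + 8 + 4 in binary powers of 2.
So 4^1516 ≡ 1117 · 1144 · 756 · 625 · 1492 · 305 · 256 ≡ 1144 (mod 1517).
Since 1144 ≠ 1, base 4 is a Fermat witness: 1517 is composite.

1144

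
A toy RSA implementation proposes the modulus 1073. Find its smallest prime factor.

29

1073 is odd.
Digit sum 11, not divisible by 3.
Ends in 3: not divisible by 5.
7: 1073 = 7·153 + 2
11: 1073 = 11·97 + 6
13: 1073 = 13·82 + 7
17: 1073 = 17·63 + 2
19: 1073 = 19·56 + 9
23: 1073 = 23·46 + 15
29: 1073 = 29·37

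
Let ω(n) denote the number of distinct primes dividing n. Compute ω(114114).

6

114114 = 2 · 57057
57057 = 3 · 19019
19019 = 7 · 2717
2717 = 11 · 247
247 = 13 · 19
114114 = 2 · 3 · 7 · 11 · 13 · 19, which has 6 distinct prime factors.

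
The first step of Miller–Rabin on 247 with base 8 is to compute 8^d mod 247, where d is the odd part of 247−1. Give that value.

247 − 1 = 246 = 2^1 · 123, so d = 123.
8^1 ≡ 8 (mod 247)
8^2 ≡ 8^2 = 64 ≡ 64 (mod 247)
8^4 ≡ 64^2 = 4096 ≡ 144 (mod 247)
8^8 ≡ 144^2 = 20736 ≡ 235 (mod 247)
8^16 ≡ 235^2 = 55225 ≡ 144 (mod 247)
8^32 ≡ 144^2 = 20736 ≡ 235 (mod 247)
8^64 ≡ 235^2 = 55225 ≡ 144 (mod 247)
123 = 64 + 32 + 16 + 8 + 2 + 1 in binary powers of 2.
So 8^123 ≡ 144 · 235 · 144 · 235 · 64 · 8 ≡ 18 (mod 247).
Squaring chain: 18; never reaches −1, so base 8 is a Miller–Rabin witness that 247 is composite.

18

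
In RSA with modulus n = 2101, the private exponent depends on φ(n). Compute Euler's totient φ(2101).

1900

Factor: 2101 = 11 · 191.
φ(2101) = (11−1) · (191−1) = 10 · 190 = 1900.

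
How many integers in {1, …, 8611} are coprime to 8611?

8424

Factor: 8611 = 79 · 109.
φ(8611) = (79−1) · (109−1) = 78 · 108 = 8424.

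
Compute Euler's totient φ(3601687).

Factor: 3601687 = 109 · 173 · 191.
φ(3601687) = (109−1) · (173−1) · (191−1) = 108 · 172 · 190 = 3529440.

3529440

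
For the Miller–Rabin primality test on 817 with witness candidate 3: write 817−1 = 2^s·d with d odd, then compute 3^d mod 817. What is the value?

677

817 − 1 = 816 = 2^4 · 51, so d = 51.
3^1 ≡ 3 (mod 817)
3^2 ≡ 3^2 = 9 ≡ 9 (mod 817)
3^4 ≡ 9^2 = 81 ≡ 81 (mod 817)
3^8 ≡ 81^2 = 6561 ≡ 25 (mod 817)
3^16 ≡ 25^2 = 625 ≡ 625 (mod 817)
3^32 ≡ 625^2 = 390625 ≡ 99 (mod 817)
51 = 32 + 16 + 2 + 1 in binary powers of 2.
So 3^51 ≡ 99 · 625 · 9 · 3 ≡ 677 (mod 817).
Squaring chain: 677 → 809 → 64 → 11; never reaches −1, so base 3 is a Miller–Rabin witness that 817 is composite.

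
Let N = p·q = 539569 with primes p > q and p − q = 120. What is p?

Since p = q + 120, we have 539569 = q(q + 120), so q² + 120q − 539569 = 0.
Discriminant: 120² + 4·539569 = 14400 + 2158276 = 2172676; √2172676 = 1474.
q = (−120 + 1474)/2 = 677, and p = q + 120 = 797.
Check: 677 · 797 = 539569.

797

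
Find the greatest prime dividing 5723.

97

5723 = 59 · 97
97 is prime.
So 5723 = 59 · 97; the largest prime factor is 97.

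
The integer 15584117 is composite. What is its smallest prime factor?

97

15584117 is odd.
Digit sum 32, not divisible by 3.
Ends in 7: not divisible by 5.
7: 15584117 = 7·2226302 + 3
11: 15584117 = 11·1416737 + 10
13: 15584117 = 13·1198778 + 3
17: 15584117 = 17·916712 + 13
19: 15584117 = 19·820216 + 13
23: 15584117 = 23·677570 + 7
29: 15584117 = 29·537383 + 10
31: 15584117 = 31·502713 + 14
37: 15584117 = 37·421192 + 13
41: 15584117 = 41·380100 + 17
43: 15584117 = 43·362421 + 14
47: 15584117 = 47·331576 + 45
53: 15584117 = 53·294039 + 50
59: 15584117 = 59·264137 + 34
61: 15584117 = 61·255477 + 20
67: 15584117 = 67·232598 + 51
71: 15584117 = 71·219494 + 43
73: 15584117 = 73·213481 + 4
79: 15584117 = 79·197267 + 24
83: 15584117 = 83·187760 + 37
89: 15584117 = 89·175102 + 39
97: 15584117 = 97·160661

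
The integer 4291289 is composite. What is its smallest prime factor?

4291289 is odd.
Digit sum 35, not divisible by 3.
Ends in 9: not divisible by 5.
7: 4291289 = 7·613041 + 2
11: 4291289 = 11·390117 + 2
13: 4291289 = 13·330099 + 2
17: 4291289 = 17·252428 + 13
19: 4291289 = 19·225857 + 6
23: 4291289 = 23·186577 + 18
29: 4291289 = 29·147975 + 14
31: 4291289 = 31·138428 + 21
37: 4291289 = 37·115980 + 29
41: 4291289 = 41·104665 + 24
43: 4291289 = 43·99797 + 18
47: 4291289 = 47·91304 + 1
53: 4291289 = 53·80967 + 38
59: 4291289 = 59·72733 + 42
61: 4291289 = 61·70349

61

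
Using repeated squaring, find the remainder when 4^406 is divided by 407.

4^1 ≡ 4 (mod 407)
4^2 ≡ 4^2 = 16 ≡ 16 (mod 407)
4^4 ≡ 16^2 = 256 ≡ 256 (mod 407)
4^8 ≡ 256^2 = 65536 ≡ 9 (mod 407)
4^16 ≡ 9^2 = 81 ≡ 81 (mod 407)
4^32 ≡ 81^2 = 6561 ≡ 49 (mod 407)
4^64 ≡ 49^2 = 2401 ≡ 366 (mod 407)
4^128 ≡ 366^2 = 133956 ≡ 53 (mod 407)
4^256 ≡ 53^2 = 2809 ≡ 367 (mod 407)
406 = 256 + 128 + 16 + 4 + 2 in binary powers of 2.
So 4^406 ≡ 367 · 53 · 81 · 256 · 16 ≡ 70 (mod 407).
Since 70 ≠ 1, base 4 is a Fermat witness: 407 is composite.

70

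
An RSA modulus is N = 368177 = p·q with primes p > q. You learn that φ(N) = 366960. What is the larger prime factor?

661

φ(n) = (p−1)(q−1) = n − (p+q) + 1, so p + q = 368177 − 366960 + 1 = 1218.
p and q are the roots of t² − 1218t + 368177 = 0.
Discriminant: 1218² − 4·368177 = 1483524 − 1472708 = 10816; √10816 = 104.
q = (1218 − 104)/2 = 557, p = (1218 + 104)/2 = 661.
Check: 557 · 661 = 368177.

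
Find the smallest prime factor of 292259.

11

292259 is odd.
Digit sum 29, not divisible by 3.
Ends in 9: not divisible by 5.
7: 292259 = 7·41751 + 2
11: 292259 = 11·26569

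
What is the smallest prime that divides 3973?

29

3973 is odd.
Digit sum 22, not divisible by 3.
Ends in 3: not divisible by 5.
7: 3973 = 7·567 + 4
11: 3973 = 11·361 + 2
13: 3973 = 13·305 + 8
17: 3973 = 17·233 + 12
19: 3973 = 19·209 + 2
23: 3973 = 23·172 + 17
29: 3973 = 29·137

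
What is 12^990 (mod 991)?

1

12^1 ≡ 12 (mod 991)
12^2 ≡ 12^2 = 144 ≡ 144 (mod 991)
12^4 ≡ 144^2 = 20736 ≡ 916 (mod 991)
12^8 ≡ 916^2 = 839056 ≡ 670 (mod 991)
12^16 ≡ 670^2 = 448900 ≡ 968 (mod 991)
12^32 ≡ 968^2 = 937024 ≡ 529 (mod 991)
12^64 ≡ 529^2 = 279841 ≡ 379 (mod 991)
12^128 ≡ 379^2 = 143641 ≡ 937 (mod 991)
12^256 ≡ 937^2 = 877969 ≡ 934 (mod 991)
12^512 ≡ 934^2 = 872356 ≡ 276 (mod 991)
990 = 512 + 256 + 128 + 64 + 16 + 8 + 4 + 2 in binary powers of 2.
So 12^990 ≡ 276 · 934 · 937 · 379 · 968 · 670 · 916 · 144 ≡ 1 (mod 991).
Since the result is 1, base 12 gives no evidence that 991 is composite.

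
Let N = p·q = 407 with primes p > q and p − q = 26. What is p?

Since p = q + 26, we have 407 = q(q + 26), so q² + 26q − 407 = 0.
Discriminant: 26² + 4·407 = 676 + 1628 = 2304; √2304 = 48.
q = (−26 + 48)/2 = 11, and p = q + 26 = 37.
Check: 11 · 37 = 407.

37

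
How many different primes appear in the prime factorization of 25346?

25346 = 2 · 12673
12673 = 19 · 667
667 = 23 · 29
25346 = 2 · 19 · 23 · 29, which has 4 distinct prime factors.

4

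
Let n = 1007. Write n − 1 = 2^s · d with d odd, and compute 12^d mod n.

1007 − 1 = 1006 = 2^1 · 503, so d = 503.
12^1 ≡ 12 (mod 1007)
12^2 ≡ 12^2 = 144 ≡ 144 (mod 1007)
12^4 ≡ 144^2 = 20736 ≡ 596 (mod 1007)
12^8 ≡ 596^2 = 355216 ≡ 752 (mod 1007)
12^16 ≡ 752^2 = 565504 ≡ 577 (mod 1007)
12^32 ≡ 577^2 = 332929 ≡ 619 (mod 1007)
12^64 ≡ 619^2 = 383161 ≡ 501 (mod 1007)
12^128 ≡ 501^2 = 251001 ≡ 258 (mod 1007)
12^256 ≡ 258^2 = 66564 ≡ 102 (mod 1007)
503 = 256 + 128 + 64 + 32 + 16 + 4 + 2 + 1 in binary powers of 2.
So 12^503 ≡ 102 · 258 · 501 · 619 · 577 · 596 · 144 · 12 ≡ 198 (mod 1007).
Squaring chain: 198; never reaches −1, so base 12 is a Miller–Rabin witness that 1007 is composite.

198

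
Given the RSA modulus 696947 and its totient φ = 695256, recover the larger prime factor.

φ(n) = (p−1)(q−1) = n − (p+q) + 1, so p + q = 696947 − 695256 + 1 = 1692.
p and q are the roots of t² − 1692t + 696947 = 0.
Discriminant: 1692² − 4·696947 = 2862864 − 2787788 = 75076; √75076 = 274.
q = (1692 − 274)/2 = 709, p = (1692 + 274)/2 = 983.
Check: 709 · 983 = 696947.

983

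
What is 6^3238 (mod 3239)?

6^1 ≡ 6 (mod 3239)
6^2 ≡ 6^2 = 36 ≡ 36 (mod 3239)
6^4 ≡ 36^2 = 1296 ≡ 1296 (mod 3239)
6^8 ≡ 1296^2 = 1679616 ≡ 1814 (mod 3239)
6^16 ≡ 1814^2 = 3290596 ≡ 3011 (mod 3239)
6^32 ≡ 3011^2 = 9066121 ≡ 160 (mod 3239)
6^64 ≡ 160^2 = 25600 ≡ 2927 (mod 3239)
6^128 ≡ 2927^2 = 8567329 ≡ 174 (mod 3239)
6^256 ≡ 174^2 = 30276 ≡ 1125 (mod 3239)
6^512 ≡ 1125^2 = 1265625 ≡ 2415 (mod 3239)
6^1024 ≡ 2415^2 = 5832225 ≡ 2025 (mod 3239)
6^2048 ≡ 2025^2 = 4100625 ≡ 51 (mod 3239)
3238 = 2048 + 1024 + 128 + 32 + 4 + 2 in binary powers of 2.
So 6^3238 ≡ 51 · 2025 · 174 · 160 · 1296 · 36 ≡ 705 (mod 3239).
Since 705 ≠ 1, base 6 is a Fermat witness: 3239 is composite.

705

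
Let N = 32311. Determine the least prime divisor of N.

79

32311 is odd.
Digit sum 10, not divisible by 3.
Ends in 1: not divisible by 5.
7: 32311 = 7·4615 + 6
11: 32311 = 11·2937 + 4
13: 32311 = 13·2485 + 6
17: 32311 = 17·1900 + 11
19: 32311 = 19·1700 + 11
23: 32311 = 23·1404 + 19
29: 32311 = 29·1114 + 5
31: 32311 = 31·1042 + 9
37: 32311 = 37·873 + 10
41: 32311 = 41·788 + 3
43: 32311 = 43·751 + 18
47: 32311 = 47·687 + 22
53: 32311 = 53·609 + 34
59: 32311 = 59·547 + 38
61: 32311 = 61·529 + 42
67: 32311 = 67·482 + 17
71: 32311 = 71·455 + 6
73: 32311 = 73·442 + 45
79: 32311 = 79·409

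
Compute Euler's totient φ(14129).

Factor: 14129 = 71 · 199.
φ(14129) = (71−1) · (199−1) = 70 · 198 = 13860.

13860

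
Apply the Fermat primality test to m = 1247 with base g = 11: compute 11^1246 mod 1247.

173

11^1 ≡ 11 (mod 1247)
11^2 ≡ 11^2 = 121 ≡ 121 (mod 1247)
11^4 ≡ 121^2 = 14641 ≡ 924 (mod 1247)
11^8 ≡ 924^2 = 853776 ≡ 828 (mod 1247)
11^16 ≡ 828^2 = 685584 ≡ 981 (mod 1247)
11^32 ≡ 981^2 = 962361 ≡ 924 (mod 1247)
11^64 ≡ 924^2 = 853776 ≡ 828 (mod 1247)
11^128 ≡ 828^2 = 685584 ≡ 981 (mod 1247)
11^256 ≡ 981^2 = 962361 ≡ 924 (mod 1247)
11^512 ≡ 924^2 = 853776 ≡ 828 (mod 1247)
11^1024 ≡ 828^2 = 685584 ≡ 981 (mod 1247)
1246 = 1024 + 128 + 64 + 16 + 8 + 4 + 2 in binary powers of 2.
So 11^1246 ≡ 981 · 981 · 828 · 981 · 828 · 924 · 121 ≡ 173 (mod 1247).
Since 173 ≠ 1, base 11 is a Fermat witness: 1247 is composite.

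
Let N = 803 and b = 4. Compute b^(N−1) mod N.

588

4^1 ≡ 4 (mod 803)
4^2 ≡ 4^2 = 16 ≡ 16 (mod 803)
4^4 ≡ 16^2 = 256 ≡ 256 (mod 803)
4^8 ≡ 256^2 = 65536 ≡ 493 (mod 803)
4^16 ≡ 493^2 = 243049 ≡ 543 (mod 803)
4^32 ≡ 543^2 = 294849 ≡ 148 (mod 803)
4^64 ≡ 148^2 = 21904 ≡ 223 (mod 803)
4^128 ≡ 223^2 = 49729 ≡ 746 (mod 803)
4^256 ≡ 746^2 = 556516 ≡ 37 (mod 803)
4^512 ≡ 37^2 = 1369 ≡ 566 (mod 803)
802 = 512 + 256 + 32 + 2 in binary powers of 2.
So 4^802 ≡ 566 · 37 · 148 · 16 ≡ 588 (mod 803).
Since 588 ≠ 1, base 4 is a Fermat witness: 803 is composite.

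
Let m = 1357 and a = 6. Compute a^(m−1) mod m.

1090

6^1 ≡ 6 (mod 1357)
6^2 ≡ 6^2 = 36 ≡ 36 (mod 1357)
6^4 ≡ 36^2 = 1296 ≡ 1296 (mod 1357)
6^8 ≡ 1296^2 = 1679616 ≡ 1007 (mod 1357)
6^16 ≡ 1007^2 = 1014049 ≡ 370 (mod 1357)
6^32 ≡ 370^2 = 136900 ≡ 1200 (mod 1357)
6^64 ≡ 1200^2 = 1440000 ≡ 223 (mod 1357)
6^128 ≡ 223^2 = 49729 ≡ 877 (mod 1357)
6^256 ≡ 877^2 = 769129 ≡ 1067 (mod 1357)
6^512 ≡ 1067^2 = 1138489 ≡ 1323 (mod 1357)
6^1024 ≡ 1323^2 = 1750329 ≡ 1156 (mod 1357)
1356 = 1024 + 256 + 64 + 8 + 4 in binary powers of 2.
So 6^1356 ≡ 1156 · 1067 · 223 · 1007 · 1296 ≡ 1090 (mod 1357).
Since 1090 ≠ 1, base 6 is a Fermat witness: 1357 is composite.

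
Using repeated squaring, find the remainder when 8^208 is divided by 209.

8^1 ≡ 8 (mod 209)
8^2 ≡ 8^2 = 64 ≡ 64 (mod 209)
8^4 ≡ 64^2 = 4096 ≡ 125 (mod 209)
8^8 ≡ 125^2 = 15625 ≡ 159 (mod 209)
8^16 ≡ 159^2 = 25281 ≡ 201 (mod 209)
8^32 ≡ 201^2 = 40401 ≡ 64 (mod 209)
8^64 ≡ 64^2 = 4096 ≡ 125 (mod 209)
8^128 ≡ 125^2 = 15625 ≡ 159 (mod 209)
208 = 128 + 64 + 16 in binary powers of 2.
So 8^208 ≡ 159 · 125 · 201 ≡ 49 (mod 209).
Since 49 ≠ 1, base 8 is a Fermat witness: 209 is composite.

49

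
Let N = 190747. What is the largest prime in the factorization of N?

61

190747 = 53 · 3599
3599 = 59 · 61
61 is prime.
So 190747 = 53 · 59 · 61; the largest prime factor is 61.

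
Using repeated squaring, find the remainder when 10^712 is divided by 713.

485

10^1 ≡ 10 (mod 713)
10^2 ≡ 10^2 = 100 ≡ 100 (mod 713)
10^4 ≡ 100^2 = 10000 ≡ 18 (mod 713)
10^8 ≡ 18^2 = 324 ≡ 324 (mod 713)
10^16 ≡ 324^2 = 104976 ≡ 165 (mod 713)
10^32 ≡ 165^2 = 27225 ≡ 131 (mod 713)
10^64 ≡ 131^2 = 17161 ≡ 49 (mod 713)
10^128 ≡ 49^2 = 2401 ≡ 262 (mod 713)
10^256 ≡ 262^2 = 68644 ≡ 196 (mod 713)
10^512 ≡ 196^2 = 38416 ≡ 627 (mod 713)
712 = 512 + 128 + 64 + 8 in binary powers of 2.
So 10^712 ≡ 627 · 262 · 49 · 324 ≡ 485 (mod 713).
Since 485 ≠ 1, base 10 is a Fermat witness: 713 is composite.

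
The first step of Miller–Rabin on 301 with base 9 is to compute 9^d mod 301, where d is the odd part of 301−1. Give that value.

301 − 1 = 300 = 2^2 · 75, so d = 75.
9^1 ≡ 9 (mod 301)
9^2 ≡ 9^2 = 81 ≡ 81 (mod 301)
9^4 ≡ 81^2 = 6561 ≡ 240 (mod 301)
9^8 ≡ 240^2 = 57600 ≡ 109 (mod 301)
9^16 ≡ 109^2 = 11881 ≡ 142 (mod 301)
9^32 ≡ 142^2 = 20164 ≡ 298 (mod 301)
9^64 ≡ 298^2 = 88804 ≡ 9 (mod 301)
75 = 64 + 8 + 2 + 1 in binary powers of 2.
So 9^75 ≡ 9 · 109 · 81 · 9 ≡ 274 (mod 301).
Squaring chain: 274 → 127; never reaches −1, so base 9 is a Miller–Rabin witness that 301 is composite.

274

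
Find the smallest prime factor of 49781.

49781 is odd.
Digit sum 29, not divisible by 3.
Ends in 1: not divisible by 5.
7: 49781 = 7·7111 + 4
11: 49781 = 11·4525 + 6
13: 49781 = 13·3829 + 4
17: 49781 = 17·2928 + 5
19: 49781 = 19·2620 + 1
23: 49781 = 23·2164 + 9
29: 49781 = 29·1716 + 17
31: 49781 = 31·1605 + 26
37: 49781 = 37·1345 + 16
41: 49781 = 41·1214 + 7
43: 49781 = 43·1157 + 30
47: 49781 = 47·1059 + 8
53: 49781 = 53·939 + 14
59: 49781 = 59·843 + 44
61: 49781 = 61·816 + 5
67: 49781 = 67·743

67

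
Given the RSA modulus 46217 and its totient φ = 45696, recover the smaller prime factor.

113

φ(n) = (p−1)(q−1) = n − (p+q) + 1, so p + q = 46217 − 45696 + 1 = 522.
p and q are the roots of t² − 522t + 46217 = 0.
Discriminant: 522² − 4·46217 = 272484 − 184868 = 87616; √87616 = 296.
q = (522 − 296)/2 = 113, p = (522 + 296)/2 = 409.
Check: 113 · 409 = 46217.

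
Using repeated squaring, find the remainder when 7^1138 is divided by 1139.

236

7^1 ≡ 7 (mod 1139)
7^2 ≡ 7^2 = 49 ≡ 49 (mod 1139)
7^4 ≡ 49^2 = 2401 ≡ 123 (mod 1139)
7^8 ≡ 123^2 = 15129 ≡ 322 (mod 1139)
7^16 ≡ 322^2 = 103684 ≡ 35 (mod 1139)
7^32 ≡ 35^2 = 1225 ≡ 86 (mod 1139)
7^64 ≡ 86^2 = 7396 ≡ 562 (mod 1139)
7^128 ≡ 562^2 = 315844 ≡ 341 (mod 1139)
7^256 ≡ 341^2 = 116281 ≡ 103 (mod 1139)
7^512 ≡ 103^2 = 10609 ≡ 358 (mod 1139)
7^1024 ≡ 358^2 = 128164 ≡ 596 (mod 1139)
1138 = 1024 + 64 + 32 + 16 + 2 in binary powers of 2.
So 7^1138 ≡ 596 · 562 · 86 · 35 · 49 ≡ 236 (mod 1139).
Since 236 ≠ 1, base 7 is a Fermat witness: 1139 is composite.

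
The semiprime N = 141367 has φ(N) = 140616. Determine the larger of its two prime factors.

φ(n) = (p−1)(q−1) = n − (p+q) + 1, so p + q = 141367 − 140616 + 1 = 752.
p and q are the roots of t² − 752t + 141367 = 0.
Discriminant: 752² − 4·141367 = 565504 − 565468 = 36; √36 = 6.
q = (752 − 6)/2 = 373, p = (752 + 6)/2 = 379.
Check: 373 · 379 = 141367.

379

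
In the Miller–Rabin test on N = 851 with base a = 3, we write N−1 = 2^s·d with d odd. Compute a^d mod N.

851 − 1 = 850 = 2^1 · 425, so d = 425.
3^1 ≡ 3 (mod 851)
3^2 ≡ 3^2 = 9 ≡ 9 (mod 851)
3^4 ≡ 9^2 = 81 ≡ 81 (mod 851)
3^8 ≡ 81^2 = 6561 ≡ 604 (mod 851)
3^16 ≡ 604^2 = 364816 ≡ 588 (mod 851)
3^32 ≡ 588^2 = 345744 ≡ 238 (mod 851)
3^64 ≡ 238^2 = 56644 ≡ 478 (mod 851)
3^128 ≡ 478^2 = 228484 ≡ 416 (mod 851)
3^256 ≡ 416^2 = 173056 ≡ 303 (mod 851)
425 = 256 + 128 + 32 + 8 + 1 in binary powers of 2.
So 3^425 ≡ 303 · 416 · 238 · 604 · 3 ≡ 324 (mod 851).
Squaring chain: 324; never reaches −1, so base 3 is a Miller–Rabin witness that 851 is composite.

324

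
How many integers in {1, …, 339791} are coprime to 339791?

Factor: 339791 = 31 · 97 · 113.
φ(339791) = (31−1) · (97−1) · (113−1) = 30 · 96 · 112 = 322560.

322560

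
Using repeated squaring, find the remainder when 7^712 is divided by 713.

679

7^1 ≡ 7 (mod 713)
7^2 ≡ 7^2 = 49 ≡ 49 (mod 713)
7^4 ≡ 49^2 = 2401 ≡ 262 (mod 713)
7^8 ≡ 262^2 = 68644 ≡ 196 (mod 713)
7^16 ≡ 196^2 = 38416 ≡ 627 (mod 713)
7^32 ≡ 627^2 = 393129 ≡ 266 (mod 713)
7^64 ≡ 266^2 = 70756 ≡ 169 (mod 713)
7^128 ≡ 169^2 = 28561 ≡ 41 (mod 713)
7^256 ≡ 41^2 = 1681 ≡ 255 (mod 713)
7^512 ≡ 255^2 = 65025 ≡ 142 (mod 713)
712 = 512 + 128 + 64 + 8 in binary powers of 2.
So 7^712 ≡ 142 · 41 · 169 · 196 ≡ 679 (mod 713).
Since 679 ≠ 1, base 7 is a Fermat witness: 713 is composite.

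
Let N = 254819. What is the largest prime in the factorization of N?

254819 = 37 · 6887
6887 = 71 · 97
97 is prime.
So 254819 = 37 · 71 · 97; the largest prime factor is 97.

97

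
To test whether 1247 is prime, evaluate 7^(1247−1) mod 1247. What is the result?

7^1 ≡ 7 (mod 1247)
7^2 ≡ 7^2 = 49 ≡ 49 (mod 1247)
7^4 ≡ 49^2 = 2401 ≡ 1154 (mod 1247)
7^8 ≡ 1154^2 = 1331716 ≡ 1167 (mod 1247)
7^16 ≡ 1167^2 = 1361889 ≡ 165 (mod 1247)
7^32 ≡ 165^2 = 27225 ≡ 1038 (mod 1247)
7^64 ≡ 1038^2 = 1077444 ≡ 36 (mod 1247)
7^128 ≡ 36^2 = 1296 ≡ 49 (mod 1247)
7^256 ≡ 49^2 = 2401 ≡ 1154 (mod 1247)
7^512 ≡ 1154^2 = 1331716 ≡ 1167 (mod 1247)
7^1024 ≡ 1167^2 = 1361889 ≡ 165 (mod 1247)
1246 = 1024 + 128 + 64 + 16 + 8 + 4 + 2 in binary powers of 2.
So 7^1246 ≡ 165 · 49 · 36 · 165 · 1167 · 1154 · 49 ≡ 552 (mod 1247).
Since 552 ≠ 1, base 7 is a Fermat witness: 1247 is composite.

552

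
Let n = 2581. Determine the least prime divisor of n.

29

2581 is odd.
Digit sum 16, not divisible by 3.
Ends in 1: not divisible by 5.
7: 2581 = 7·368 + 5
11: 2581 = 11·234 + 7
13: 2581 = 13·198 + 7
17: 2581 = 17·151 + 14
19: 2581 = 19·135 + 16
23: 2581 = 23·112 + 5
29: 2581 = 29·89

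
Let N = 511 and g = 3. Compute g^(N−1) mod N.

218

3^1 ≡ 3 (mod 511)
3^2 ≡ 3^2 = 9 ≡ 9 (mod 511)
3^4 ≡ 9^2 = 81 ≡ 81 (mod 511)
3^8 ≡ 81^2 = 6561 ≡ 429 (mod 511)
3^16 ≡ 429^2 = 184041 ≡ 81 (mod 511)
3^32 ≡ 81^2 = 6561 ≡ 429 (mod 511)
3^64 ≡ 429^2 = 184041 ≡ 81 (mod 511)
3^128 ≡ 81^2 = 6561 ≡ 429 (mod 511)
3^256 ≡ 429^2 = 184041 ≡ 81 (mod 511)
510 = 256 + 128 + 64 + 32 + 16 + 8 + 4 + 2 in binary powers of 2.
So 3^510 ≡ 81 · 429 · 81 · 429 · 81 · 429 · 81 · 9 ≡ 218 (mod 511).
Since 218 ≠ 1, base 3 is a Fermat witness: 511 is composite.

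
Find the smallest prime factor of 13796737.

59

13796737 is odd.
Digit sum 43, not divisible by 3.
Ends in 7: not divisible by 5.
7: 13796737 = 7·1970962 + 3
11: 13796737 = 11·1254248 + 9
13: 13796737 = 13·1061287 + 6
17: 13796737 = 17·811572 + 13
19: 13796737 = 19·726144 + 1
23: 13796737 = 23·599858 + 3
29: 13796737 = 29·475749 + 16
31: 13796737 = 31·445056 + 1
37: 13796737 = 37·372884 + 29
41: 13796737 = 41·336505 + 32
43: 13796737 = 43·320854 + 15
47: 13796737 = 47·293547 + 28
53: 13796737 = 53·260315 + 42
59: 13796737 = 59·233843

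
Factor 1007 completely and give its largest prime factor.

53

1007 = 19 · 53
53 is prime.
So 1007 = 19 · 53; the largest prime factor is 53.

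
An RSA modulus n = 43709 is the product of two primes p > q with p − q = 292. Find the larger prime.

401

Since p = q + 292, we have 43709 = q(q + 292), so q² + 292q − 43709 = 0.
Discriminant: 292² + 4·43709 = 85264 + 174836 = 260100; √260100 = 510.
q = (−292 + 510)/2 = 109, and p = q + 292 = 401.
Check: 109 · 401 = 43709.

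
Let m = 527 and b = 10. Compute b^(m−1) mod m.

10^1 ≡ 10 (mod 527)
10^2 ≡ 10^2 = 100 ≡ 100 (mod 527)
10^4 ≡ 100^2 = 10000 ≡ 514 (mod 527)
10^8 ≡ 514^2 = 264196 ≡ 169 (mod 527)
10^16 ≡ 169^2 = 28561 ≡ 103 (mod 527)
10^32 ≡ 103^2 = 10609 ≡ 69 (mod 527)
10^64 ≡ 69^2 = 4761 ≡ 18 (mod 527)
10^128 ≡ 18^2 = 324 ≡ 324 (mod 527)
10^256 ≡ 324^2 = 104976 ≡ 103 (mod 527)
10^512 ≡ 103^2 = 10609 ≡ 69 (mod 527)
526 = 512 + 8 + 4 + 2 in binary powers of 2.
So 10^526 ≡ 69 · 169 · 514 · 100 ≡ 382 (mod 527).
Since 382 ≠ 1, base 10 is a Fermat witness: 527 is composite.

382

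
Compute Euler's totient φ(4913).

4624

Factor: 4913 = 17^3.
φ(4913) = 17^2·(17−1) = 4624.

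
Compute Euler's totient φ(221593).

Factor: 221593 = 37 · 53 · 113.
φ(221593) = (37−1) · (53−1) · (113−1) = 36 · 52 · 112 = 209664.

209664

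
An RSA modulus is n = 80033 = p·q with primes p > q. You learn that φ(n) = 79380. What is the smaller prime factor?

163

φ(n) = (p−1)(q−1) = n − (p+q) + 1, so p + q = 80033 − 79380 + 1 = 654.
p and q are the roots of t² − 654t + 80033 = 0.
Discriminant: 654² − 4·80033 = 427716 − 320132 = 107584; √107584 = 328.
q = (654 − 328)/2 = 163, p = (654 + 328)/2 = 491.
Check: 163 · 491 = 80033.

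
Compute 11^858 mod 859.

1

11^1 ≡ 11 (mod 859)
11^2 ≡ 11^2 = 121 ≡ 121 (mod 859)
11^4 ≡ 121^2 = 14641 ≡ 38 (mod 859)
11^8 ≡ 38^2 = 1444 ≡ 585 (mod 859)
11^16 ≡ 585^2 = 342225 ≡ 343 (mod 859)
11^32 ≡ 343^2 = 117649 ≡ 825 (mod 859)
11^64 ≡ 825^2 = 680625 ≡ 297 (mod 859)
11^128 ≡ 297^2 = 88209 ≡ 591 (mod 859)
11^256 ≡ 591^2 = 349281 ≡ 527 (mod 859)
11^512 ≡ 527^2 = 277729 ≡ 272 (mod 859)
858 = 512 + 256 + 64 + 16 + 8 + 2 in binary powers of 2.
So 11^858 ≡ 272 · 527 · 297 · 343 · 585 · 121 ≡ 1 (mod 859).
Since the result is 1, base 11 gives no evidence that 859 is composite.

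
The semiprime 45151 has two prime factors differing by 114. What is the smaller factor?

163

Since p = q + 114, we have 45151 = q(q + 114), so q² + 114q − 45151 = 0.
Discriminant: 114² + 4·45151 = 12996 + 180604 = 193600; √193600 = 440.
q = (−114 + 440)/2 = 163, and p = q + 114 = 277.
Check: 163 · 277 = 45151.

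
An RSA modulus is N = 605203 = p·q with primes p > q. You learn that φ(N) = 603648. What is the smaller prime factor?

φ(n) = (p−1)(q−1) = n − (p+q) + 1, so p + q = 605203 − 603648 + 1 = 1556.
p and q are the roots of t² − 1556t + 605203 = 0.
Discriminant: 1556² − 4·605203 = 2421136 − 2420812 = 324; √324 = 18.
q = (1556 − 18)/2 = 769, p = (1556 + 18)/2 = 787.
Check: 769 · 787 = 605203.

769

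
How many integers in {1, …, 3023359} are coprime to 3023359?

Factor: 3023359 = 103 · 149 · 197.
φ(3023359) = (103−1) · (149−1) · (197−1) = 102 · 148 · 196 = 2958816.

2958816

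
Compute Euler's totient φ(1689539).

1643400

Factor: 1689539 = 67 · 151 · 167.
φ(1689539) = (67−1) · (151−1) · (167−1) = 66 · 150 · 166 = 1643400.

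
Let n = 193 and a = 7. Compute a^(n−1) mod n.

7^1 ≡ 7 (mod 193)
7^2 ≡ 7^2 = 49 ≡ 49 (mod 193)
7^4 ≡ 49^2 = 2401 ≡ 85 (mod 193)
7^8 ≡ 85^2 = 7225 ≡ 84 (mod 193)
7^16 ≡ 84^2 = 7056 ≡ 108 (mod 193)
7^32 ≡ 108^2 = 11664 ≡ 84 (mod 193)
7^64 ≡ 84^2 = 7056 ≡ 108 (mod 193)
7^128 ≡ 108^2 = 11664 ≡ 84 (mod 193)
192 = 128 + 64 in binary powers of 2.
So 7^192 ≡ 84 · 108 ≡ 1 (mod 193).
Since the result is 1, base 7 gives no evidence that 193 is composite.

1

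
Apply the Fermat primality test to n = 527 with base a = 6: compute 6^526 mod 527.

6^1 ≡ 6 (mod 527)
6^2 ≡ 6^2 = 36 ≡ 36 (mod 527)
6^4 ≡ 36^2 = 1296 ≡ 242 (mod 527)
6^8 ≡ 242^2 = 58564 ≡ 67 (mod 527)
6^16 ≡ 67^2 = 4489 ≡ 273 (mod 527)
6^32 ≡ 273^2 = 74529 ≡ 222 (mod 527)
6^64 ≡ 222^2 = 49284 ≡ 273 (mod 527)
6^128 ≡ 273^2 = 74529 ≡ 222 (mod 527)
6^256 ≡ 222^2 = 49284 ≡ 273 (mod 527)
6^512 ≡ 273^2 = 74529 ≡ 222 (mod 527)
526 = 512 + 8 + 4 + 2 in binary powers of 2.
So 6^526 ≡ 222 · 67 · 242 · 36 ≡ 366 (mod 527).
Since 366 ≠ 1, base 6 is a Fermat witness: 527 is composite.

366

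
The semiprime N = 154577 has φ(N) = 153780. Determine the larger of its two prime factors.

φ(n) = (p−1)(q−1) = n − (p+q) + 1, so p + q = 154577 − 153780 + 1 = 798.
p and q are the roots of t² − 798t + 154577 = 0.
Discriminant: 798² − 4·154577 = 636804 − 618308 = 18496; √18496 = 136.
q = (798 − 136)/2 = 331, p = (798 + 136)/2 = 467.
Check: 331 · 467 = 154577.

467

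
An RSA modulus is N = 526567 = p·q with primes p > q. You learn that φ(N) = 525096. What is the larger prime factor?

φ(n) = (p−1)(q−1) = n − (p+q) + 1, so p + q = 526567 − 525096 + 1 = 1472.
p and q are the roots of t² − 1472t + 526567 = 0.
Discriminant: 1472² − 4·526567 = 2166784 − 2106268 = 60516; √60516 = 246.
q = (1472 − 246)/2 = 613, p = (1472 + 246)/2 = 859.
Check: 613 · 859 = 526567.

859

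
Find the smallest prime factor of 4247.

4247 is odd.
Digit sum 17, not divisible by 3.
Ends in 7: not divisible by 5.
7: 4247 = 7·606 + 5
11: 4247 = 11·386 + 1
13: 4247 = 13·326 + 9
17: 4247 = 17·249 + 14
19: 4247 = 19·223 + 10
23: 4247 = 23·184 + 15
29: 4247 = 29·146 + 13
31: 4247 = 31·137

31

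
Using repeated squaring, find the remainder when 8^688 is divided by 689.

8^1 ≡ 8 (mod 689)
8^2 ≡ 8^2 = 64 ≡ 64 (mod 689)
8^4 ≡ 64^2 = 4096 ≡ 651 (mod 689)
8^8 ≡ 651^2 = 423801 ≡ 66 (mod 689)
8^16 ≡ 66^2 = 4356 ≡ 222 (mod 689)
8^32 ≡ 222^2 = 49284 ≡ 365 (mod 689)
8^64 ≡ 365^2 = 133225 ≡ 248 (mod 689)
8^128 ≡ 248^2 = 61504 ≡ 183 (mod 689)
8^256 ≡ 183^2 = 33489 ≡ 417 (mod 689)
8^512 ≡ 417^2 = 173889 ≡ 261 (mod 689)
688 = 512 + 128 + 32 + 16 in binary powers of 2.
So 8^688 ≡ 261 · 183 · 365 · 222 ≡ 248 (mod 689).
Since 248 ≠ 1, base 8 is a Fermat witness: 689 is composite.

248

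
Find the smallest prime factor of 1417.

13

1417 is odd.
Digit sum 13, not divisible by 3.
Ends in 7: not divisible by 5.
7: 1417 = 7·202 + 3
11: 1417 = 11·128 + 9
13: 1417 = 13·109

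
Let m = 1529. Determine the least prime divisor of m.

1529 is odd.
Digit sum 17, not divisible by 3.
Ends in 9: not divisible by 5.
7: 1529 = 7·218 + 3
11: 1529 = 11·139

11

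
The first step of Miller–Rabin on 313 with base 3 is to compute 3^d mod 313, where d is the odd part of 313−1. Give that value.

1

313 − 1 = 312 = 2^3 · 39, so d = 39.
3^1 ≡ 3 (mod 313)
3^2 ≡ 3^2 = 9 ≡ 9 (mod 313)
3^4 ≡ 9^2 = 81 ≡ 81 (mod 313)
3^8 ≡ 81^2 = 6561 ≡ 301 (mod 313)
3^16 ≡ 301^2 = 90601 ≡ 144 (mod 313)
3^32 ≡ 144^2 = 20736 ≡ 78 (mod 313)
39 = 32 + 4 + 2 + 1 in binary powers of 2.
So 3^39 ≡ 78 · 81 · 9 · 3 ≡ 1 (mod 313).
Since 3^d ≡ 1 (mod 313), base 3 does not prove 313 composite.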